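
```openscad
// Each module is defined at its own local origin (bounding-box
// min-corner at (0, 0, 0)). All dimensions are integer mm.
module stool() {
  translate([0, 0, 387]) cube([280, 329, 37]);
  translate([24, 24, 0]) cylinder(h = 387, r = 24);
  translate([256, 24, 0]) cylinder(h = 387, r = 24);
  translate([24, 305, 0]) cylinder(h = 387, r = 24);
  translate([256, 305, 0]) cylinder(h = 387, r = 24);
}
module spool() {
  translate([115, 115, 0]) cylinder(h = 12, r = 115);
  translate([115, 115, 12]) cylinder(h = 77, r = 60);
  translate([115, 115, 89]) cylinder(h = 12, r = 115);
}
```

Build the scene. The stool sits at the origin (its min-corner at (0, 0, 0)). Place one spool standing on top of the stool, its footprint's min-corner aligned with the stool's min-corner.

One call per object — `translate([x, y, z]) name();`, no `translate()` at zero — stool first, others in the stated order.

stool();
translate([0, 0, 424]) spool();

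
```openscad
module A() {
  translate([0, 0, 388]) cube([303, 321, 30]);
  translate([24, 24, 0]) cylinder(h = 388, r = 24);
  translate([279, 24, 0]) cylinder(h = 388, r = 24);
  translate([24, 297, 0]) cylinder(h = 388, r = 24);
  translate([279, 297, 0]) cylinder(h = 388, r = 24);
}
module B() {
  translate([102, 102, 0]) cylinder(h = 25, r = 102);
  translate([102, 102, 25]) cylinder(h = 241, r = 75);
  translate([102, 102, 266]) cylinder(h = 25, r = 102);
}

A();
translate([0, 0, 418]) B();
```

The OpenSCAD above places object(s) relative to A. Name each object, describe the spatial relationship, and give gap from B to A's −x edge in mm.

The spool's min-x is at 0; the stool's min-x is 0; gap = 0 mm.

A is a stool. B is a spool. The spool is on top of the stool. The gap from the spool to the stool's −x edge is 0 mm.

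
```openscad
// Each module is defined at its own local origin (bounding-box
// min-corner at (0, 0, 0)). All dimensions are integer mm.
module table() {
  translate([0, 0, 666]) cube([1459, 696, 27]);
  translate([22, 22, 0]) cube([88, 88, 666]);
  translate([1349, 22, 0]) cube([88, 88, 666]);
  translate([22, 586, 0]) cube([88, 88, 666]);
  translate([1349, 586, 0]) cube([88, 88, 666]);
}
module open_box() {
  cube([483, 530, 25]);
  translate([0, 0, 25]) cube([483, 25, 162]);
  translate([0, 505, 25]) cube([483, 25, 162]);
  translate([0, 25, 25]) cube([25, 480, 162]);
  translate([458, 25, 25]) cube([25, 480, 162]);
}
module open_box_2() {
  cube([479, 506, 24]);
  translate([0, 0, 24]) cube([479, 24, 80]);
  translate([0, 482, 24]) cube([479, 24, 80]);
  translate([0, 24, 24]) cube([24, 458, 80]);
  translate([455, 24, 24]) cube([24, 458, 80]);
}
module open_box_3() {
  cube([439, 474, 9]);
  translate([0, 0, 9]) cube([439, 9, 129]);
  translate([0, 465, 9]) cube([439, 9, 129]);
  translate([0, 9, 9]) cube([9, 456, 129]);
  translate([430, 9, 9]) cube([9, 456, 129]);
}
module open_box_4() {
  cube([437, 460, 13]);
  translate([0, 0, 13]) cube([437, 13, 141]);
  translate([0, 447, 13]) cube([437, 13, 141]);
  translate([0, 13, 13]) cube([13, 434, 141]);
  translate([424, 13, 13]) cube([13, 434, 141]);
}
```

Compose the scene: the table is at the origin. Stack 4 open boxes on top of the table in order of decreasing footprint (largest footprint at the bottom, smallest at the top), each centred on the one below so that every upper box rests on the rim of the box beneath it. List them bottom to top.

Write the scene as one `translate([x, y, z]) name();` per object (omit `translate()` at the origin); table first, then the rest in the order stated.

table();
translate([488, 83, 693]) open_box();
translate([490, 95, 880]) open_box_2();
translate([510, 111, 984]) open_box_3();
translate([511, 118, 1122]) open_box_4();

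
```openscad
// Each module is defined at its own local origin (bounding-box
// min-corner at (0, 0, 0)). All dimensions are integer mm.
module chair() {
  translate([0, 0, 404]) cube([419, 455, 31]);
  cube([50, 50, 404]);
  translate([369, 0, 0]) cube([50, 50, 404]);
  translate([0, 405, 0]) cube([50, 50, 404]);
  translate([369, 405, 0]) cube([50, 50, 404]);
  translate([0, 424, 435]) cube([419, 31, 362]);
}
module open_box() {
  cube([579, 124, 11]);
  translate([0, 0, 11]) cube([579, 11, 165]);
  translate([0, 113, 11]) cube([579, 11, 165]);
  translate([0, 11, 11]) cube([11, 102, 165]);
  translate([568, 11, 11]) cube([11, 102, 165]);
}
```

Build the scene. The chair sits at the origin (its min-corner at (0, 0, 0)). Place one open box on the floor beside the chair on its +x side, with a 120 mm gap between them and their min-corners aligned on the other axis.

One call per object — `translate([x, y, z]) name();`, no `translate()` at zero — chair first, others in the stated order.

chair();
translate([539, 0, 0]) open_box();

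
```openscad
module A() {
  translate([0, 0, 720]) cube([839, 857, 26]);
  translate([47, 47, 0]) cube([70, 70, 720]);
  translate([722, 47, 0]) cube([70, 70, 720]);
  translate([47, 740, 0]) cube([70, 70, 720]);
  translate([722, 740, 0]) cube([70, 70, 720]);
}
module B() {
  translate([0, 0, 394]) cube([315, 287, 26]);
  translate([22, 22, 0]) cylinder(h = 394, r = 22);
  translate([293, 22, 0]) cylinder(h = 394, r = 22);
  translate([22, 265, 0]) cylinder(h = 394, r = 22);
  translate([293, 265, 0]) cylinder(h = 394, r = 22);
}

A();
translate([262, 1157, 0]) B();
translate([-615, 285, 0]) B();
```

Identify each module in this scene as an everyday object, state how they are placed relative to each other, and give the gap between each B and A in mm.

Each stool's nearest face is 300 mm from the table's bounding box.

A is a table. B is a stool. Two stools sit around the table at the +y, −x sides. The gap between each stool and the table is 300 mm.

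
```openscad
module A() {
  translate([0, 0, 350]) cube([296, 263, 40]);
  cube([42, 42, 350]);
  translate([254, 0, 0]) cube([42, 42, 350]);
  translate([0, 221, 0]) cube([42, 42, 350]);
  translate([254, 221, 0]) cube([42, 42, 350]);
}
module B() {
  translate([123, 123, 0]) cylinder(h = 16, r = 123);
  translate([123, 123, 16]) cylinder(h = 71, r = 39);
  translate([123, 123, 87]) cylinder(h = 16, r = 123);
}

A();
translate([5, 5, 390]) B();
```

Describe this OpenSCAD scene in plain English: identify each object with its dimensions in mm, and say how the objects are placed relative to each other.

A is a simple wooden stool: a rectangular seat 296 mm (x) by 263 mm (y), 40 mm thick, top face at z = 390 mm, on four square legs, each 42×42 mm in cross-section. The legs rest on z = 0, each flush with a corner of the seat.

B is a spool: two coaxial disc flanges of radius 123 mm and thickness 16 mm, joined by a core cylinder of radius 39 mm and height 71 mm. The lower flange rests on z = 0 and the three cylinders share a vertical axis.

The spool is on top of the stool.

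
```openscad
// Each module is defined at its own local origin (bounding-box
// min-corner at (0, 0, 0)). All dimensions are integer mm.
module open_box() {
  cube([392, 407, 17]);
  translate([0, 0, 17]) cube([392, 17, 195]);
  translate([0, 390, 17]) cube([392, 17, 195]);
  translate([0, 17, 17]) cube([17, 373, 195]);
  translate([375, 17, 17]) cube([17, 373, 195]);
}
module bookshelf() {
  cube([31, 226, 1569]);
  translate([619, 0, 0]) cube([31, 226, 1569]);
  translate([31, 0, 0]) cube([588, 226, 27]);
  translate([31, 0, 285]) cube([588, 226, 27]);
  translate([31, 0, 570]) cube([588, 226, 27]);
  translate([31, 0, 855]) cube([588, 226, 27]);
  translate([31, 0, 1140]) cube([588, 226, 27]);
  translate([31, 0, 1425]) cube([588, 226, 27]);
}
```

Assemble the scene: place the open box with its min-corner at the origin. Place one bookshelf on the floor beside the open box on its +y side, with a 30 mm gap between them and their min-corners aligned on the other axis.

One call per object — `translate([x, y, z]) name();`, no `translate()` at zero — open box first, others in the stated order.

open_box();
translate([0, 437, 0]) bookshelf();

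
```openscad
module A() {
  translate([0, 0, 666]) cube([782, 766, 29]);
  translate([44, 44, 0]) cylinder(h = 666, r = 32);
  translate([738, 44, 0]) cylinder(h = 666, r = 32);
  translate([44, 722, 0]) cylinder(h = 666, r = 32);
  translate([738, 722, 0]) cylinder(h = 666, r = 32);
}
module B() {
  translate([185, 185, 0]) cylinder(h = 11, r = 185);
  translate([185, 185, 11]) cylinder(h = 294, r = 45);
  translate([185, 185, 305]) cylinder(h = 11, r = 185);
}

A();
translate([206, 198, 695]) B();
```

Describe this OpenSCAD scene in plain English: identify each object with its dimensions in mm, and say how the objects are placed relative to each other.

A is a table with a 782×766 mm rectangular top, 29 mm thick, top surface at z = 695 mm, supported by four round legs of 64 mm diameter, each leg's bounding box inset 12 mm from the nearest pair of top edges, running from the floor.

B is a spool: two coaxial disc flanges of radius 185 mm and thickness 11 mm, joined by a core cylinder of radius 45 mm and height 294 mm. The lower flange rests on z = 0 and the three cylinders share a vertical axis.

The spool is on top of the table, centred.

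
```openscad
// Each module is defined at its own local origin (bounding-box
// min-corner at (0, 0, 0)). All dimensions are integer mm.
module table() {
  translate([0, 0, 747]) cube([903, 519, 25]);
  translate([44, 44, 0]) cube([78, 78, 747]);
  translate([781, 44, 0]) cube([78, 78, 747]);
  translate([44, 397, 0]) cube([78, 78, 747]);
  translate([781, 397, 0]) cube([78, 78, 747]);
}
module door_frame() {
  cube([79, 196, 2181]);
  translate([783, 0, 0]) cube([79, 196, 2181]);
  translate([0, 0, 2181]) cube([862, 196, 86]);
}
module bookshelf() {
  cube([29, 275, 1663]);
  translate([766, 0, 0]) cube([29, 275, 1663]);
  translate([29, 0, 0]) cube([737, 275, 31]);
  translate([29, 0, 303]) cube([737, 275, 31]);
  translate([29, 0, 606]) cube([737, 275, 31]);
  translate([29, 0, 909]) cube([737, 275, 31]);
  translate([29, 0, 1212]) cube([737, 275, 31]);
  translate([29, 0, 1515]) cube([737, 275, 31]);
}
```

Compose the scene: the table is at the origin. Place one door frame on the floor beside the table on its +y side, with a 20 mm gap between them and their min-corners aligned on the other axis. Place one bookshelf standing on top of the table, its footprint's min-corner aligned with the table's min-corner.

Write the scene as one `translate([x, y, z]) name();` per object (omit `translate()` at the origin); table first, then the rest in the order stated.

table();
translate([0, 539, 0]) door_frame();
translate([0, 0, 772]) bookshelf();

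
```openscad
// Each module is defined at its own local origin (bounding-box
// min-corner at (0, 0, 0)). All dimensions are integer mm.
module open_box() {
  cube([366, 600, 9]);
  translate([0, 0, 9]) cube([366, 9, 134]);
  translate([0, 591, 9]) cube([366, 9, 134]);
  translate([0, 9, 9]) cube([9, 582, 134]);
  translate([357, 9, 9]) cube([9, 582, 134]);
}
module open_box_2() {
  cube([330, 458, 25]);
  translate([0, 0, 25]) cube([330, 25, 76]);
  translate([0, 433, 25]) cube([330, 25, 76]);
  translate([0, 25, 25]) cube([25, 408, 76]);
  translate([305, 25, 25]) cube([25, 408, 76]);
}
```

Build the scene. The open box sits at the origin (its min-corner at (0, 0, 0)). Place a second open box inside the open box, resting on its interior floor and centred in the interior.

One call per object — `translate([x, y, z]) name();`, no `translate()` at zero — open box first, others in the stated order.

open_box();
translate([18, 71, 9]) open_box_2();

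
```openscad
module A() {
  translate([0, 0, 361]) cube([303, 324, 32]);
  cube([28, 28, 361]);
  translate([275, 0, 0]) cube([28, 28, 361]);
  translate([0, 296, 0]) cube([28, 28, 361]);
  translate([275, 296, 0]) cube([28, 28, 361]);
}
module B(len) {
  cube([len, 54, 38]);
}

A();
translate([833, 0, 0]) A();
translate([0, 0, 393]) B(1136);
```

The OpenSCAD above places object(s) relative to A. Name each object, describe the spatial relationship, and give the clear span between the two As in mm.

A is a stool. B is a beam. A beam spans the tops of two stools. The clear span between the two stools is 530 mm.

Second stool starts at x = 833; first ends at x = 303; clear span = 833 − 303 = 530 mm.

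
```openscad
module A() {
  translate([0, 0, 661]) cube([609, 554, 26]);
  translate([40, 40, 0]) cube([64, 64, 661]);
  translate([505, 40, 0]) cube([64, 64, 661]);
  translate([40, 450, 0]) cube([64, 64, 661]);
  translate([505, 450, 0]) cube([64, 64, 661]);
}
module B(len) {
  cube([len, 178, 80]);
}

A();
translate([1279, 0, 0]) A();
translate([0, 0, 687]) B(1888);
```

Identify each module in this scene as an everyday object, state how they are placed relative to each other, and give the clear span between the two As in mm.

A is a table. B is a beam. A beam spans the tops of two tables. The clear span between the two tables is 670 mm.

Second table starts at x = 1279; first ends at x = 609; clear span = 1279 − 609 = 670 mm.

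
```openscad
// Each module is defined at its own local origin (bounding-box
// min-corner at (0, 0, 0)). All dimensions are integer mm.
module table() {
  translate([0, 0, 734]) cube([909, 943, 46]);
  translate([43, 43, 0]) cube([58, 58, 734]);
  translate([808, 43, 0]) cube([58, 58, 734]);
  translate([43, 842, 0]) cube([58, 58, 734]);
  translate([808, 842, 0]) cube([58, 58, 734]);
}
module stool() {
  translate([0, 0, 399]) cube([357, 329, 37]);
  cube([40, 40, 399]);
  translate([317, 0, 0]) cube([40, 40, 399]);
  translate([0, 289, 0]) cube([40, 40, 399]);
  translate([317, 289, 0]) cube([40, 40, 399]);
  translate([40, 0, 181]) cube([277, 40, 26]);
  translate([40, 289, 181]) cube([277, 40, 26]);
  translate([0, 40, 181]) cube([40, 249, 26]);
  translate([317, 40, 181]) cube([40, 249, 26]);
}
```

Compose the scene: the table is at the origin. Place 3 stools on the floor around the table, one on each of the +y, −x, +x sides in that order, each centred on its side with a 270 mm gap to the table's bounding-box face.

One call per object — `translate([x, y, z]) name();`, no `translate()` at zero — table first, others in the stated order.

table();
translate([276, 1213, 0]) stool();
translate([-627, 307, 0]) stool();
translate([1179, 307, 0]) stool();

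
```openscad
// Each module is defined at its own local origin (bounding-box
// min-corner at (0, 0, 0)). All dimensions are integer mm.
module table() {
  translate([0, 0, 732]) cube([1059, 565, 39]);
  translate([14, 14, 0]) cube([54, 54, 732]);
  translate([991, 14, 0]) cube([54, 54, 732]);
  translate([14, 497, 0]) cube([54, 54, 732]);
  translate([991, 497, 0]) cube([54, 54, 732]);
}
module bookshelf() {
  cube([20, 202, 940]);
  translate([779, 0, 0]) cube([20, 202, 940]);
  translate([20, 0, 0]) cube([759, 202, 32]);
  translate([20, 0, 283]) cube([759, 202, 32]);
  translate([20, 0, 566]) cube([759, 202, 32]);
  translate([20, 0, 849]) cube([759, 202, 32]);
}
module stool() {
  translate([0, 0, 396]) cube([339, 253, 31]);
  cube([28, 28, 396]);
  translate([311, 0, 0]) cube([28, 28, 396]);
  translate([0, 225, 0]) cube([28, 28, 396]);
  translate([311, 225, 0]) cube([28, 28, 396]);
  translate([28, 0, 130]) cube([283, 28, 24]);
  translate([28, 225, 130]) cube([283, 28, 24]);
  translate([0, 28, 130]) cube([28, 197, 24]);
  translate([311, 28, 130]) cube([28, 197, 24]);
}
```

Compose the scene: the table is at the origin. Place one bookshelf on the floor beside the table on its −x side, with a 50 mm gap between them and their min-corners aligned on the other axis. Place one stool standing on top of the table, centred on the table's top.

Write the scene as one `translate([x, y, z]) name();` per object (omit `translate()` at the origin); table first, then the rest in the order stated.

table();
translate([-849, 0, 0]) bookshelf();
translate([360, 156, 771]) stool();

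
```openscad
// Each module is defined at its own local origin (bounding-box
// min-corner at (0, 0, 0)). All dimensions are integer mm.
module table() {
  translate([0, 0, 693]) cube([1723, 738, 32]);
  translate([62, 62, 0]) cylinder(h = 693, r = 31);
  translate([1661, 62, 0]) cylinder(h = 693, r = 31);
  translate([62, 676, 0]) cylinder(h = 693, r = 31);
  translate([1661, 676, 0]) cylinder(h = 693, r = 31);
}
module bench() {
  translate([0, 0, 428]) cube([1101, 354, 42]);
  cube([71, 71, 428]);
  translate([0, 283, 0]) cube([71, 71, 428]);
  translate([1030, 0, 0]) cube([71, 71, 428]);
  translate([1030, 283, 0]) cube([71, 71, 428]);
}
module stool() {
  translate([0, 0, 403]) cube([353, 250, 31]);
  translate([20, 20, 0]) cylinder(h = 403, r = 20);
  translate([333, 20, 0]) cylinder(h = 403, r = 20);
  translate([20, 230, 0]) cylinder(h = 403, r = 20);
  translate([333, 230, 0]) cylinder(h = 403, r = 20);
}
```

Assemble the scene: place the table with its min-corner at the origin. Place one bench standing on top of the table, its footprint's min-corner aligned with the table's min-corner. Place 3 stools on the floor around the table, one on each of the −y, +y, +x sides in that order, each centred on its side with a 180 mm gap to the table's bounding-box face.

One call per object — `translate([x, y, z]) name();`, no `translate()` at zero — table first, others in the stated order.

table();
translate([0, 0, 725]) bench();
translate([685, -430, 0]) stool();
translate([685, 918, 0]) stool();
translate([1903, 244, 0]) stool();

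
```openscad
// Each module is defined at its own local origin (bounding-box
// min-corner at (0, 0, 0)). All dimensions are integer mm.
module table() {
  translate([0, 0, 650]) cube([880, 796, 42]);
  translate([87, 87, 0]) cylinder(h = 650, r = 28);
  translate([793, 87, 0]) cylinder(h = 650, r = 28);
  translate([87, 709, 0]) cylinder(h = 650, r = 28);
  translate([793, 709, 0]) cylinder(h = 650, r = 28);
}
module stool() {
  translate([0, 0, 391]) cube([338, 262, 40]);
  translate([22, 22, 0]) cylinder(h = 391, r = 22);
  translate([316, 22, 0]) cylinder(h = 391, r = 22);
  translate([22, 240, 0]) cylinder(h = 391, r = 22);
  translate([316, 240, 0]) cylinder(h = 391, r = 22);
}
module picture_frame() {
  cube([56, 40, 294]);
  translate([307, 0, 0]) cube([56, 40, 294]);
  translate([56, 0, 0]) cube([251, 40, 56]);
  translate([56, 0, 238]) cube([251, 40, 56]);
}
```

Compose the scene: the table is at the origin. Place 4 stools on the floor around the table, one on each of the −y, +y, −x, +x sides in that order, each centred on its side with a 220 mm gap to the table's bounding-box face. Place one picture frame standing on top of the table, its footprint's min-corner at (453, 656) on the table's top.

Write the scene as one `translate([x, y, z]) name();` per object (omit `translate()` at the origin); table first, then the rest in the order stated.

table();
translate([271, -482, 0]) stool();
translate([271, 1016, 0]) stool();
translate([-558, 267, 0]) stool();
translate([1100, 267, 0]) stool();
translate([453, 656, 692]) picture_frame();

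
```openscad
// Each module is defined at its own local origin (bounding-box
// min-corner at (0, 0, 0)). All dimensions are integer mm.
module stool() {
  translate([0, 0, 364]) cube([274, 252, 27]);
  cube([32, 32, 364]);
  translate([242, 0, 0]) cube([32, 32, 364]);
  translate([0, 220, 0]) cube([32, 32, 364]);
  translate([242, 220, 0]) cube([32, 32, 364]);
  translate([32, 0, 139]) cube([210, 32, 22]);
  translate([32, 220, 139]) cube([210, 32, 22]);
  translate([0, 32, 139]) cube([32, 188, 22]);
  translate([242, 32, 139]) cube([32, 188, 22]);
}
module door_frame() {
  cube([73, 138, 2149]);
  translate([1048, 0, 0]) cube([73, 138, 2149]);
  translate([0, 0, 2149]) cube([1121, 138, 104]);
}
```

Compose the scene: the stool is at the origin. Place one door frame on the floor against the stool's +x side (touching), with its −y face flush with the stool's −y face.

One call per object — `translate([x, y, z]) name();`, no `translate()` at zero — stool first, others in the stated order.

stool();
translate([274, 0, 0]) door_frame();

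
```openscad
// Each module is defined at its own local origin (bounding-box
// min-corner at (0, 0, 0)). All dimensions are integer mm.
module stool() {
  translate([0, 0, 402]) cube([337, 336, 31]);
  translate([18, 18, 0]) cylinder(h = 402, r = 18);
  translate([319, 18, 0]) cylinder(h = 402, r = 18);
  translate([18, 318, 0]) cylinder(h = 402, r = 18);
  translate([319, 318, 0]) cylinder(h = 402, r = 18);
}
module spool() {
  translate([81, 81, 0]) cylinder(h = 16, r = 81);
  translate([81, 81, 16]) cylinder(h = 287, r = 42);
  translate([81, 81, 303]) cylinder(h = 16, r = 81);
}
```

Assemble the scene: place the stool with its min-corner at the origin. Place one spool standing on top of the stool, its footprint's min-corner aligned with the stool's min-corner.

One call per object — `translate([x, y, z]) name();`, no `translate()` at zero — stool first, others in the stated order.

stool();
translate([0, 0, 433]) spool();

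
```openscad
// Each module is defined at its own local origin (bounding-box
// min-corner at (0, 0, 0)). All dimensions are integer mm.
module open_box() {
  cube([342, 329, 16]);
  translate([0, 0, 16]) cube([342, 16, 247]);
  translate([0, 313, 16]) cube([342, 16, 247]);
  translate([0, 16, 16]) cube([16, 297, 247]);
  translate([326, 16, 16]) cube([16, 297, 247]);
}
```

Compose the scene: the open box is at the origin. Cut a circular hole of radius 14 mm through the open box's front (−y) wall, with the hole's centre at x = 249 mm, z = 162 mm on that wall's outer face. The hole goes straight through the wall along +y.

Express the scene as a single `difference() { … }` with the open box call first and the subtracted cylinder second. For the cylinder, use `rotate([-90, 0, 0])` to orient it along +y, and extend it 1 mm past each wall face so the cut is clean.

difference() {
  open_box();
  translate([249, -1, 162]) rotate([-90, 0, 0]) cylinder(h = 18, r = 14);
}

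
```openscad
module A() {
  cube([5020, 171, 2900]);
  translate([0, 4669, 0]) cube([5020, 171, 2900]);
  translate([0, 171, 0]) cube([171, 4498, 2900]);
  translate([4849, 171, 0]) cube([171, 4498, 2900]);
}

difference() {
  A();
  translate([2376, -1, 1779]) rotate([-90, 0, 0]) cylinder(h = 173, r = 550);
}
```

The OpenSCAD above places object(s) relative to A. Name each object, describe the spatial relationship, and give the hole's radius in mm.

A is a house frame. The house frame has a circular hole through its front wall. The hole's radius is 550 mm.

The subtracted cylinder has r = 550 mm.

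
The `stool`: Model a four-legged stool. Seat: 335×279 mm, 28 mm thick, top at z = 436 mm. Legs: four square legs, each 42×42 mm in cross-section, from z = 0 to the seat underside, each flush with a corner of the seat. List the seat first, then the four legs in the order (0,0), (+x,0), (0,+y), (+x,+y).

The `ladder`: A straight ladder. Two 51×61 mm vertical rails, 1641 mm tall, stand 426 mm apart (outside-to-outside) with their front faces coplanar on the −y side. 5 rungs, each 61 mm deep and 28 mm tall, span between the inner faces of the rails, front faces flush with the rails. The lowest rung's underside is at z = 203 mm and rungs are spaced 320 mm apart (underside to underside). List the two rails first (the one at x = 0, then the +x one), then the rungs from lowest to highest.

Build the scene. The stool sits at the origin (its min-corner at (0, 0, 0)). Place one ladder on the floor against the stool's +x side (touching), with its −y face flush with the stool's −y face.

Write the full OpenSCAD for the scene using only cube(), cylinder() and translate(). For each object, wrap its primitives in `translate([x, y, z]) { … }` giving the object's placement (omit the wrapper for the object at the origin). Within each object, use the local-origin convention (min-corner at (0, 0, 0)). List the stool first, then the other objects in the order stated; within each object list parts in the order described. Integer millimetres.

translate([0, 0, 408]) cube([335, 279, 28]);
cube([42, 42, 408]);
translate([293, 0, 0]) cube([42, 42, 408]);
translate([0, 237, 0]) cube([42, 42, 408]);
translate([293, 237, 0]) cube([42, 42, 408]);
translate([335, 0, 0]) {
  cube([51, 61, 1641]);
  translate([375, 0, 0]) cube([51, 61, 1641]);
  translate([51, 0, 203]) cube([324, 61, 28]);
  translate([51, 0, 523]) cube([324, 61, 28]);
  translate([51, 0, 843]) cube([324, 61, 28]);
  translate([51, 0, 1163]) cube([324, 61, 28]);
  translate([51, 0, 1483]) cube([324, 61, 28]);
}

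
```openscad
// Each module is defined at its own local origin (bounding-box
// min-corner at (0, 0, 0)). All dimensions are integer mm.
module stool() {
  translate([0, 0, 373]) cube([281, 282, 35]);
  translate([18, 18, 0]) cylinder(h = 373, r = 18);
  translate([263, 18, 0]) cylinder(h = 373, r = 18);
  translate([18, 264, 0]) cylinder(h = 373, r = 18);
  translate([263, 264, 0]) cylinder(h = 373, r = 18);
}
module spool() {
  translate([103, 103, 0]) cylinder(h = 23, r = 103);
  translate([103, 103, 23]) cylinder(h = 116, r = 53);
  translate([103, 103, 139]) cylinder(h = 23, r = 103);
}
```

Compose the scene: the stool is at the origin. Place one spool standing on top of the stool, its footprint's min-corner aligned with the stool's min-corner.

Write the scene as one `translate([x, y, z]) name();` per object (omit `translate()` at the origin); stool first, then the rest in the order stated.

stool();
translate([0, 0, 408]) spool();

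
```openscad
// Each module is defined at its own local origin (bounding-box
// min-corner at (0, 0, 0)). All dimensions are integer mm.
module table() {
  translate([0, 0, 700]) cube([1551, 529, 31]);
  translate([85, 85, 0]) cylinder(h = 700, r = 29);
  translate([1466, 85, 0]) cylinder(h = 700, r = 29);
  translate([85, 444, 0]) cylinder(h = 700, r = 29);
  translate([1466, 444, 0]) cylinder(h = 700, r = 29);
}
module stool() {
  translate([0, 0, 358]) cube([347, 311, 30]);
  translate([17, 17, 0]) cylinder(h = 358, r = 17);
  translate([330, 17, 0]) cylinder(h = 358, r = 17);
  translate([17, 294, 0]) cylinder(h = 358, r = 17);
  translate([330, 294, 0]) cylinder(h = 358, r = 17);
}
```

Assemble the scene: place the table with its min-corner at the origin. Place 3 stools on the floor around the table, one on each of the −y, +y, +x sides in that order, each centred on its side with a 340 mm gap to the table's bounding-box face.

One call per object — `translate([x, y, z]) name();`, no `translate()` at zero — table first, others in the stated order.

table();
translate([602, -651, 0]) stool();
translate([602, 869, 0]) stool();
translate([1891, 109, 0]) stool();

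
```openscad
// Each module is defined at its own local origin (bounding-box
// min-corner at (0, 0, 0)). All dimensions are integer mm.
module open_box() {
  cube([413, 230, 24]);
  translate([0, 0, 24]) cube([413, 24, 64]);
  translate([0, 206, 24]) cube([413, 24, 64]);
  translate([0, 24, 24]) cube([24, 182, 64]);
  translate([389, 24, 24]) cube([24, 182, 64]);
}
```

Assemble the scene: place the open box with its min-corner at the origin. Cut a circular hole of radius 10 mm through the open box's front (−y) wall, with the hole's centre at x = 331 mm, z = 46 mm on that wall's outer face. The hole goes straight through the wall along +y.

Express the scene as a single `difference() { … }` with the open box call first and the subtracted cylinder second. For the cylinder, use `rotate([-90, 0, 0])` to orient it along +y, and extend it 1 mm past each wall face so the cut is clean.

difference() {
  open_box();
  translate([331, -1, 46]) rotate([-90, 0, 0]) cylinder(h = 26, r = 10);
}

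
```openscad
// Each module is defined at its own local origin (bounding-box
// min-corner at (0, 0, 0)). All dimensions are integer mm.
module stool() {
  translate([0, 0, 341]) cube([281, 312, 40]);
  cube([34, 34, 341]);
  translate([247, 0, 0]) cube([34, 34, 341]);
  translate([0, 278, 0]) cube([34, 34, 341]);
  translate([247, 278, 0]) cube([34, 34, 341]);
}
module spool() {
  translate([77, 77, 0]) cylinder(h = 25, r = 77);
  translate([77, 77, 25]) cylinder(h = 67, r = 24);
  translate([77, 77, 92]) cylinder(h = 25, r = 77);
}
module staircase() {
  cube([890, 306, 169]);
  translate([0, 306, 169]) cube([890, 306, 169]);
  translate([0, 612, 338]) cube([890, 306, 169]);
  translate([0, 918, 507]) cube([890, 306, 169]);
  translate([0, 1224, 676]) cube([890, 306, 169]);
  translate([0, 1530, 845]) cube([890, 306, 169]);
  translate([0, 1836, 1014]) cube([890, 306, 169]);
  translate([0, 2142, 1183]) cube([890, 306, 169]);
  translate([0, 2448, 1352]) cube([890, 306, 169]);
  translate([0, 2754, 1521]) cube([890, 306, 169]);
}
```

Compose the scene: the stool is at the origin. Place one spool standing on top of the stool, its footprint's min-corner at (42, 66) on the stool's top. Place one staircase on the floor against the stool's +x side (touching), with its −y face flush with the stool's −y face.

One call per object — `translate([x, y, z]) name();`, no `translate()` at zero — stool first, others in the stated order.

stool();
translate([42, 66, 381]) spool();
translate([281, 0, 0]) staircase();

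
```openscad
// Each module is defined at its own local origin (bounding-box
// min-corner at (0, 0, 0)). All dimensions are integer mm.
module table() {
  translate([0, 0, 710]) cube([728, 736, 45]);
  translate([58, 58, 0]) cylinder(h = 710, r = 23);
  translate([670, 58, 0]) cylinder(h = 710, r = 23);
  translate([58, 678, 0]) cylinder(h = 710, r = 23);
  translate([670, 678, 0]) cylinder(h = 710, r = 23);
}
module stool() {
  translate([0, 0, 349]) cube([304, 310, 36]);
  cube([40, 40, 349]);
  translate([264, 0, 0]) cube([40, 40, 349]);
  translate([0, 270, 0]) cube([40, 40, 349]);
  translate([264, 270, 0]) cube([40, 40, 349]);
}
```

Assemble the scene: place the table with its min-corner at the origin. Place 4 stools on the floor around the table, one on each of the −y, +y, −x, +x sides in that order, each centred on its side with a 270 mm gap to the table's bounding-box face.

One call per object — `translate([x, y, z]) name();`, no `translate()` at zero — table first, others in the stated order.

table();
translate([212, -580, 0]) stool();
translate([212, 1006, 0]) stool();
translate([-574, 213, 0]) stool();
translate([998, 213, 0]) stool();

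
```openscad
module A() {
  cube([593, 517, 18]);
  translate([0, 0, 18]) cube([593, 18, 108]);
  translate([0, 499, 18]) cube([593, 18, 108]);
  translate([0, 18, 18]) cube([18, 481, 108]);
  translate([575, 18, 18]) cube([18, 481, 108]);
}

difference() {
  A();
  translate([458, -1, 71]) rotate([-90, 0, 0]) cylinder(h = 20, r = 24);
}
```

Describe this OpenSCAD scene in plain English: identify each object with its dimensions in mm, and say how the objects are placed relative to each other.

A is an open-topped rectangular box: outside dimensions 593×517×126 mm, with a uniform wall and base thickness of 18 mm. The base is a full 593×517 slab on the floor; four walls sit on top of the base. The front and back walls (the −y and +y sides) span the full width; the two side walls fit between them.

The open box has a circular hole of radius 24 mm through its front wall, centred at (x = 458, z = 71).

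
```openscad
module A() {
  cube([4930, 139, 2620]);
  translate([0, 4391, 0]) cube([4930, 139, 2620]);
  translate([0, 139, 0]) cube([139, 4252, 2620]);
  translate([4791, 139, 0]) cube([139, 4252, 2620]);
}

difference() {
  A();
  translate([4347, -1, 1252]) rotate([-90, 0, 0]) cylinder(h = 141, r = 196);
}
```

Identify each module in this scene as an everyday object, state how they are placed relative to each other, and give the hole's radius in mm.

A is a house frame. The house frame has a circular hole through its front wall. The hole's radius is 196 mm.

The subtracted cylinder has r = 196 mm.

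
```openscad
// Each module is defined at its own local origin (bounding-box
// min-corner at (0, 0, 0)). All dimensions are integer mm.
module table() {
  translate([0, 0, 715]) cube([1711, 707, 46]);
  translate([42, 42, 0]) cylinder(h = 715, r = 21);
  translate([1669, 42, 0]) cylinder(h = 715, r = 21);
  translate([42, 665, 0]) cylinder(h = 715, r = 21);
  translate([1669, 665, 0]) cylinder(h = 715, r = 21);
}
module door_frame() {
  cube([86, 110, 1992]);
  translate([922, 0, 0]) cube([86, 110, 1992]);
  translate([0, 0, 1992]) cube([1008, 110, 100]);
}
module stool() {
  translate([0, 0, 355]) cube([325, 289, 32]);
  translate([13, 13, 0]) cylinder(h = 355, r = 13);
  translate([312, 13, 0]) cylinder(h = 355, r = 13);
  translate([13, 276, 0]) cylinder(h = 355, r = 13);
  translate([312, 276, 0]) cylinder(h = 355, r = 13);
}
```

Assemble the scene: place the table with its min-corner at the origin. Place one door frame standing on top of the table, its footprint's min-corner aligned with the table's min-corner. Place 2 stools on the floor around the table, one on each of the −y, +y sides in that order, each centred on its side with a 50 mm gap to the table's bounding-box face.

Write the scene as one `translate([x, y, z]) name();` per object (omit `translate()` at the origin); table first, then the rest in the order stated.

table();
translate([0, 0, 761]) door_frame();
translate([693, -339, 0]) stool();
translate([693, 757, 0]) stool();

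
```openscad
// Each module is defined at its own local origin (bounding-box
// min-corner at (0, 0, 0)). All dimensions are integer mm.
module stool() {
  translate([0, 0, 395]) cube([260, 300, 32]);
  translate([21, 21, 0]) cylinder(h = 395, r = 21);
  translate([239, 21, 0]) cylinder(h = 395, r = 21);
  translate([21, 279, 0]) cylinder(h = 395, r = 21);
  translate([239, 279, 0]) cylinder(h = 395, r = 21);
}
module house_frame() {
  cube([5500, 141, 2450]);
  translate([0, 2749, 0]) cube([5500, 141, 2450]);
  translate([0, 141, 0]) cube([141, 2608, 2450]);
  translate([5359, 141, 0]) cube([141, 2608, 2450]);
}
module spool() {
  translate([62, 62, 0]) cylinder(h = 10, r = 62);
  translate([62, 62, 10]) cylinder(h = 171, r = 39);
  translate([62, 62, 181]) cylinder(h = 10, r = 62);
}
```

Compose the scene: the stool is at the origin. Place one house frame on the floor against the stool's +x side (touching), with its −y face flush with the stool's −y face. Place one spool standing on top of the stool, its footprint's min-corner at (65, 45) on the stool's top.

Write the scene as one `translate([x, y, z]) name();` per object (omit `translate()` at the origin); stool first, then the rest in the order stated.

stool();
translate([260, 0, 0]) house_frame();
translate([65, 45, 427]) spool();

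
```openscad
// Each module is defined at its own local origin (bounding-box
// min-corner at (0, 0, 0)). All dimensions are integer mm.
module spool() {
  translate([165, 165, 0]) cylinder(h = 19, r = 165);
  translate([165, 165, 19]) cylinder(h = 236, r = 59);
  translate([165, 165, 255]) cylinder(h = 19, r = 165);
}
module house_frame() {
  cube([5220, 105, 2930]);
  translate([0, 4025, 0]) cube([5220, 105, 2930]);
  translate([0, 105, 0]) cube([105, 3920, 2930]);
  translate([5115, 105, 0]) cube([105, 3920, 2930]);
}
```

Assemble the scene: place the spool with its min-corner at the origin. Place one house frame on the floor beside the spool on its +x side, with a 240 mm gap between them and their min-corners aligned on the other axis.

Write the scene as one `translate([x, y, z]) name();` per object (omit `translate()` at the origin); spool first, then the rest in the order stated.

spool();
translate([570, 0, 0]) house_frame();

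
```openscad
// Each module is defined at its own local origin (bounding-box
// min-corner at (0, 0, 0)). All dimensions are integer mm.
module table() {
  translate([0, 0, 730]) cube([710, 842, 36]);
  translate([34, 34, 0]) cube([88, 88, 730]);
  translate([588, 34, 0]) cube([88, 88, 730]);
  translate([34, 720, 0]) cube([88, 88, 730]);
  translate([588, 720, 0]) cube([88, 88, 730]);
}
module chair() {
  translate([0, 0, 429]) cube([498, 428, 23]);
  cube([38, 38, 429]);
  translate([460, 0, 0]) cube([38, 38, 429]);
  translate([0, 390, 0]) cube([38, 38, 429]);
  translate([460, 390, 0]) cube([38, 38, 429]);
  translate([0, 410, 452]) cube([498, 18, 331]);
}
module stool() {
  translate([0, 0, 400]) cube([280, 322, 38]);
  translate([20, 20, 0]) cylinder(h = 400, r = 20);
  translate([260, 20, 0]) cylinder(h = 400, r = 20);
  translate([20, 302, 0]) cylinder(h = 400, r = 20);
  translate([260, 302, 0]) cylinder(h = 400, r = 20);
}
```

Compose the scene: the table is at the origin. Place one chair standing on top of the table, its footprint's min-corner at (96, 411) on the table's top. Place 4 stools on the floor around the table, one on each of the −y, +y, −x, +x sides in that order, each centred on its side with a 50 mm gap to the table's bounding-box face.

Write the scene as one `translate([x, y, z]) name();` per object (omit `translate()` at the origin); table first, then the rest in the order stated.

table();
translate([96, 411, 766]) chair();
translate([215, -372, 0]) stool();
translate([215, 892, 0]) stool();
translate([-330, 260, 0]) stool();
translate([760, 260, 0]) stool();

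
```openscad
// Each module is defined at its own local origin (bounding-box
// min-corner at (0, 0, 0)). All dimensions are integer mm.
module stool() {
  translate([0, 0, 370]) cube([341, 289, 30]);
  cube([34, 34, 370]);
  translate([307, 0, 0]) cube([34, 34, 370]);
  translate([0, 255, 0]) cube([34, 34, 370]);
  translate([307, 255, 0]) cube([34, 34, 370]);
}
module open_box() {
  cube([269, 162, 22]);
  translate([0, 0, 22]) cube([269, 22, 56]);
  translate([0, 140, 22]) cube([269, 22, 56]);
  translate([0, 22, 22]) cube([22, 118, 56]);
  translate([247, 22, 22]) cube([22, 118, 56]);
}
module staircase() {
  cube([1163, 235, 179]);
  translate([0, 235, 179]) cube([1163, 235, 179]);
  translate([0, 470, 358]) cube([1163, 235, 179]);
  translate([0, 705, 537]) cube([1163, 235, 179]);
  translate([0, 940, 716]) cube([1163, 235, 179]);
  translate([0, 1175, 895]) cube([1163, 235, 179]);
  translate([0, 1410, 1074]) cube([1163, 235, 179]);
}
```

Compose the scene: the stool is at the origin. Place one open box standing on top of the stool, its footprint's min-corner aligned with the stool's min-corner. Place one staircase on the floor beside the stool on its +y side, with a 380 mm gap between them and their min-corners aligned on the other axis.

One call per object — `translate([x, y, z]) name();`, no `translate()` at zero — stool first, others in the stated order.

stool();
translate([0, 0, 400]) open_box();
translate([0, 669, 0]) staircase();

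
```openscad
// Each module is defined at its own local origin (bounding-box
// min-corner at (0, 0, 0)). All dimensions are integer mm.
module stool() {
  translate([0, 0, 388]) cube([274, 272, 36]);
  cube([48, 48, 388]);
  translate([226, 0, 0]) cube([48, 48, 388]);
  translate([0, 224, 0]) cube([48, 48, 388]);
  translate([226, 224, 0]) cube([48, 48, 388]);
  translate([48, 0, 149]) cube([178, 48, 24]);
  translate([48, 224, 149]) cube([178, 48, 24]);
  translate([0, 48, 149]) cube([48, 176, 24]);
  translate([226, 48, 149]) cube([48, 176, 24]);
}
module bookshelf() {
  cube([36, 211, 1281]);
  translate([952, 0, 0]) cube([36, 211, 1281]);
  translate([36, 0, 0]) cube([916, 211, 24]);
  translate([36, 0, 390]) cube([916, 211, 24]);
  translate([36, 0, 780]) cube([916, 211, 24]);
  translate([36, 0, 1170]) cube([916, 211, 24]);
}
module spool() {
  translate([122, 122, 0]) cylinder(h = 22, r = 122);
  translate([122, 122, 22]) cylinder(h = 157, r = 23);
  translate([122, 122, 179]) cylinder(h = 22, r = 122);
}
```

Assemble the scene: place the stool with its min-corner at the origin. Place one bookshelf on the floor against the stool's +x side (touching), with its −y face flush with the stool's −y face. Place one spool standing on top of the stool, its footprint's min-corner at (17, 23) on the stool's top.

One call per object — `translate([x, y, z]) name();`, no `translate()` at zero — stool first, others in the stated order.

stool();
translate([274, 0, 0]) bookshelf();
translate([17, 23, 424]) spool();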